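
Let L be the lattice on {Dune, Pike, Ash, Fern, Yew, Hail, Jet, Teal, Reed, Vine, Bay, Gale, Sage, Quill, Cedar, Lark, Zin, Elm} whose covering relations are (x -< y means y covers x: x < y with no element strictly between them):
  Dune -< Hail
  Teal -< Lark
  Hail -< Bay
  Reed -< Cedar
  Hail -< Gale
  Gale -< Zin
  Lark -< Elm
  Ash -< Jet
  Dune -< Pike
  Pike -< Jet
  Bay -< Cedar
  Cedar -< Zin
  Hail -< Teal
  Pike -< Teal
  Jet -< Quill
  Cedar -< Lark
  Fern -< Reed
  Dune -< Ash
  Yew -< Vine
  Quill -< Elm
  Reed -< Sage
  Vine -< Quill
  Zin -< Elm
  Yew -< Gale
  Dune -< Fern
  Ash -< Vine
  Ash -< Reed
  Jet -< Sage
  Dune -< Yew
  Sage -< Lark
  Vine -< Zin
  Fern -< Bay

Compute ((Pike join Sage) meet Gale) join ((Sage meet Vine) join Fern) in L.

Pike ∨ Sage = Sage
Sage ∧ Gale = Dune
Sage ∧ Vine = Ash
Ash ∨ Fern = Reed
Dune ∨ Reed = Reed

Reed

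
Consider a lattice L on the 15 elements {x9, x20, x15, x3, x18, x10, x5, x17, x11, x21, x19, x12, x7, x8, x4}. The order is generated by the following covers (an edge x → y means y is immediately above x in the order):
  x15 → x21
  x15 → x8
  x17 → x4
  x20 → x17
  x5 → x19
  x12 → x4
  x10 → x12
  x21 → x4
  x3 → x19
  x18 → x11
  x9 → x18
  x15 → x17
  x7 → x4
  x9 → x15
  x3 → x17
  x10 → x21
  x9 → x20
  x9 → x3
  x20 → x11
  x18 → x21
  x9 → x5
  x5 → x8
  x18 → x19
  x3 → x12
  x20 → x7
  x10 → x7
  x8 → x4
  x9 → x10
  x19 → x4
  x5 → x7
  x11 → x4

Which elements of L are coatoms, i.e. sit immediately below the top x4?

x11, x12, x17, x19, x21, x7, x8

The coatoms are exactly the elements covered by x4: x11, x12, x17, x19, x21, x7, x8.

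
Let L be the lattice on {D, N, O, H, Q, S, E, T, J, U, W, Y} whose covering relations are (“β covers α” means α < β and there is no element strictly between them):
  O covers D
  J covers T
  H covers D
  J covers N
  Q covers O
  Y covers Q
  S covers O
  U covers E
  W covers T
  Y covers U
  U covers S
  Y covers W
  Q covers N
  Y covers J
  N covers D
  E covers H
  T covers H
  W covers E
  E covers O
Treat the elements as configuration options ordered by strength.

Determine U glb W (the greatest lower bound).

E

Common lower bounds of {U, W}: D, E, H, O.
The greatest among these is E.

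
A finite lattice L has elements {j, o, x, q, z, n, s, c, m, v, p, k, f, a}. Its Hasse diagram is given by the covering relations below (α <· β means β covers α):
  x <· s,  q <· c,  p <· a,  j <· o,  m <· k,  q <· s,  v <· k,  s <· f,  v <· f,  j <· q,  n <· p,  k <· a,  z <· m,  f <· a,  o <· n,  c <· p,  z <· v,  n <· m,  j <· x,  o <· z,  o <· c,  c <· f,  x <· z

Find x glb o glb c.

Common lower bounds of {x, o, c}: j.
The greatest among these is j.

j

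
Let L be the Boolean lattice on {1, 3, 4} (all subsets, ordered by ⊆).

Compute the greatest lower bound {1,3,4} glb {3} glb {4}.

{}

Under ⊆, meet is intersection: {1,3,4} ∩ {3} ∩ {4} = {}.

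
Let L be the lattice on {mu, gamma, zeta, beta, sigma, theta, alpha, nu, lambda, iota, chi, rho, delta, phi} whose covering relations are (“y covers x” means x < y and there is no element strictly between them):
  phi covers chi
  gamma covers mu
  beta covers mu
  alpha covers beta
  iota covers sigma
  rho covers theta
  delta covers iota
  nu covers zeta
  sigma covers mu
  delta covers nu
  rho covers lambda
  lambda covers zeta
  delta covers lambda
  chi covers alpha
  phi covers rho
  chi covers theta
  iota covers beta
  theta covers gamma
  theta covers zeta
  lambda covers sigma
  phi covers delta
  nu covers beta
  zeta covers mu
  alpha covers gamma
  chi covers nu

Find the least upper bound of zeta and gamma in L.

Common upper bounds of {zeta, gamma}: chi, phi, rho, theta.
The least among these is theta.

theta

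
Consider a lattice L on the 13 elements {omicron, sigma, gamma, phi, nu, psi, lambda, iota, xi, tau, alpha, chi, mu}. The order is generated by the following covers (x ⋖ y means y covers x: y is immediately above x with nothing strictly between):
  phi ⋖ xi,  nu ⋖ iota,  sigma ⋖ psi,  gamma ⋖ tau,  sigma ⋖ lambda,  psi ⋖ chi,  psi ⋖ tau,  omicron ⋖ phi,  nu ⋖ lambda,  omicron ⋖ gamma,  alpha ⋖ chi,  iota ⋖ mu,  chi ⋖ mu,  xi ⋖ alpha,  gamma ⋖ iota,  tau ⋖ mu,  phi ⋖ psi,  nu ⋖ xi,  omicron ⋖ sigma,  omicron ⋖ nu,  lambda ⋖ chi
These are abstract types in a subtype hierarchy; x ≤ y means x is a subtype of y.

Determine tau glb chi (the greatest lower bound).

psi

Common lower bounds of {tau, chi}: omicron, phi, psi, sigma.
The greatest among these is psi.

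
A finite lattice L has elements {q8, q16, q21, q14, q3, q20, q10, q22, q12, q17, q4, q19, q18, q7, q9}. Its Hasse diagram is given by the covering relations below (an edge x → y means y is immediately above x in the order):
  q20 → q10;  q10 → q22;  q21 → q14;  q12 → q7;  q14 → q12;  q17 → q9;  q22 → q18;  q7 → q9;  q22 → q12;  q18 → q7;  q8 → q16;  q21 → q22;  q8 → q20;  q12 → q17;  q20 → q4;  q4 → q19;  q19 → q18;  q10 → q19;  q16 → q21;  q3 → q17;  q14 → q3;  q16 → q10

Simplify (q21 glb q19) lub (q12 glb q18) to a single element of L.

q21 ∧ q19 = q16
q12 ∧ q18 = q22
q16 ∨ q22 = q22

q22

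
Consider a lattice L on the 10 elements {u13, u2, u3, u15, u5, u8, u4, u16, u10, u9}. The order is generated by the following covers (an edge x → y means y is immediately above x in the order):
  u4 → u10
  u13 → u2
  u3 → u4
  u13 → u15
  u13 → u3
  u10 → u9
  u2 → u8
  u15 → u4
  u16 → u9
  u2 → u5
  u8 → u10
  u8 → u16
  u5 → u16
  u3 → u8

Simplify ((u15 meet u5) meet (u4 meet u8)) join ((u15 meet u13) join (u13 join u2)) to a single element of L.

u2

u15 ∧ u5 = u13
u4 ∧ u8 = u3
u13 ∧ u3 = u13
u15 ∧ u13 = u13
u13 ∨ u2 = u2
u13 ∨ u2 = u2
u13 ∨ u2 = u2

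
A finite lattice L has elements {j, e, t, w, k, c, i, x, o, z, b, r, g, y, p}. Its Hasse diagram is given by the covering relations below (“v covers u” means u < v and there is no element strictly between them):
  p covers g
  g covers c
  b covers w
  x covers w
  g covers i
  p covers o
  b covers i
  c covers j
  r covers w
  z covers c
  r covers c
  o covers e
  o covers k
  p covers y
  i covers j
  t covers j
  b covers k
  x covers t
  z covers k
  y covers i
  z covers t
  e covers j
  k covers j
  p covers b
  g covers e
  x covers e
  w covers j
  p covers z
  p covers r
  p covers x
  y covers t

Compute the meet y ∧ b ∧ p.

Common lower bounds of {y, b, p}: i, j.
The greatest among these is i.

i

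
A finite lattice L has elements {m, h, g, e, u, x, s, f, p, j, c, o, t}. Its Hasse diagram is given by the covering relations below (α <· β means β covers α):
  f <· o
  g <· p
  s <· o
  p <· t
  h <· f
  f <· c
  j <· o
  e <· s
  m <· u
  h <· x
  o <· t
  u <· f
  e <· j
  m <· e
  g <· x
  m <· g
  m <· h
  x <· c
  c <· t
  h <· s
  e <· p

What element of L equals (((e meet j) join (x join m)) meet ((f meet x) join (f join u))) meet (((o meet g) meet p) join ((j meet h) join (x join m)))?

e ∧ j = e
x ∨ m = x
e ∨ x = t
f ∧ x = h
f ∨ u = f
h ∨ f = f
t ∧ f = f
o ∧ g = m
m ∧ p = m
j ∧ h = m
x ∨ m = x
m ∨ x = x
m ∨ x = x
f ∧ x = h

h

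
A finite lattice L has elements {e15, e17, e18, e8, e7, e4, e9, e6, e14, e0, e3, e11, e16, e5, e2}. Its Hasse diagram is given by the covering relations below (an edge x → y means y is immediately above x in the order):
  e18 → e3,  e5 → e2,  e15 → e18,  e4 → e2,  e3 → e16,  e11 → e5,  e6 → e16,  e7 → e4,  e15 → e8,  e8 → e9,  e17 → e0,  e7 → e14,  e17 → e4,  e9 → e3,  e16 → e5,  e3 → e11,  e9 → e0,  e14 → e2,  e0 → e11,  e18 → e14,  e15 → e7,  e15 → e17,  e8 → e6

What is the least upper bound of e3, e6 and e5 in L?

e5

Common upper bounds of {e3, e6, e5}: e2, e5.
The least among these is e5.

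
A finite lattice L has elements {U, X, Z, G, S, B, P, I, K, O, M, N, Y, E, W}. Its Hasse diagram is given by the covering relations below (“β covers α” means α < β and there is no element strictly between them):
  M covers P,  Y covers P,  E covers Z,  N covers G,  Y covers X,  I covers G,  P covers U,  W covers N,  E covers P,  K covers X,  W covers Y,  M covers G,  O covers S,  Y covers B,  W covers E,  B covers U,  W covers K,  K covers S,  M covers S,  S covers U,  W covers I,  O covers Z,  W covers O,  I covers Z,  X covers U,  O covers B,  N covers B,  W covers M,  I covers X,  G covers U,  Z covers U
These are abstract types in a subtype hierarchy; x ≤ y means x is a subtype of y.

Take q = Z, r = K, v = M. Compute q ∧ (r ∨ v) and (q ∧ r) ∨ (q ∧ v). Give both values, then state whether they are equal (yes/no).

Z; U; no

r ∨ v = W, so q ∧ (r ∨ v) = Z ∧ W = Z.
q ∧ r = U and q ∧ v = U, so (q ∧ r) ∨ (q ∧ v) = U ∨ U = U.
Equal: no.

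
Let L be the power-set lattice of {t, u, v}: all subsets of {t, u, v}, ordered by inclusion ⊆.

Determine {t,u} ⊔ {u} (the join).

{t,u}

Under ⊆, join is union: {t,u} ∪ {u} = {t,u}.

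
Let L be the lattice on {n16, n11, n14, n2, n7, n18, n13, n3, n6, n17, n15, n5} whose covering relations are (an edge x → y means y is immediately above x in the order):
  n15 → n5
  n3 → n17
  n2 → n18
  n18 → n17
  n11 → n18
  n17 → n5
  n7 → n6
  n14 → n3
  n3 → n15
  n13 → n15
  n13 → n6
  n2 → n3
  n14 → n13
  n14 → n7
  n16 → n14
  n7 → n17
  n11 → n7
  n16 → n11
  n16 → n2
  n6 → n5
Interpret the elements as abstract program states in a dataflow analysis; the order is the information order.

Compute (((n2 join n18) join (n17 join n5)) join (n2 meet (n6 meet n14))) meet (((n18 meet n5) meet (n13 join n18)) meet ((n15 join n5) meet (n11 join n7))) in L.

n11

n2 ∨ n18 = n18
n17 ∨ n5 = n5
n18 ∨ n5 = n5
n6 ∧ n14 = n14
n2 ∧ n14 = n16
n5 ∨ n16 = n5
n18 ∧ n5 = n18
n13 ∨ n18 = n5
n18 ∧ n5 = n18
n15 ∨ n5 = n5
n11 ∨ n7 = n7
n5 ∧ n7 = n7
n18 ∧ n7 = n11
n5 ∧ n11 = n11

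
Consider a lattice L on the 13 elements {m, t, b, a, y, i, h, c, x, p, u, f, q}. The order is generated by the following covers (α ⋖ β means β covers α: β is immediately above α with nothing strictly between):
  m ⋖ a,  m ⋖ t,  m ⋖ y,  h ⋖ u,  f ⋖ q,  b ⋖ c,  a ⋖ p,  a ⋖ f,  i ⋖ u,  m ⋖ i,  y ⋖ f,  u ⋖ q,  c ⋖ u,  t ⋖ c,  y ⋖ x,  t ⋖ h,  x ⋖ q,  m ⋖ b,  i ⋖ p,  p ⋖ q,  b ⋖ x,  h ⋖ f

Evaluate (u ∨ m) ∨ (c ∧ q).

u

u ∨ m = u
c ∧ q = c
u ∨ c = u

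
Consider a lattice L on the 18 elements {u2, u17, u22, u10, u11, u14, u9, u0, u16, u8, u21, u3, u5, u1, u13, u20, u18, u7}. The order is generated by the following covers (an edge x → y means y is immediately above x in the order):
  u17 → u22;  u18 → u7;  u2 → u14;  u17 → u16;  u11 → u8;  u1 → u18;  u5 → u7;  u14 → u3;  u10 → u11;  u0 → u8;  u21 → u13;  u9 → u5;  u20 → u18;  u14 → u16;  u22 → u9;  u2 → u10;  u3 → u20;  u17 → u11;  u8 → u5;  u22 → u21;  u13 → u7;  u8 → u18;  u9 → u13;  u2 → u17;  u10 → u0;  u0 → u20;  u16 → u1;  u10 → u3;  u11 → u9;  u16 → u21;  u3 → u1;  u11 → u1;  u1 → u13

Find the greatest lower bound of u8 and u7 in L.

Common lower bounds of {u8, u7}: u0, u10, u11, u17, u2, u8.
The greatest among these is u8.

u8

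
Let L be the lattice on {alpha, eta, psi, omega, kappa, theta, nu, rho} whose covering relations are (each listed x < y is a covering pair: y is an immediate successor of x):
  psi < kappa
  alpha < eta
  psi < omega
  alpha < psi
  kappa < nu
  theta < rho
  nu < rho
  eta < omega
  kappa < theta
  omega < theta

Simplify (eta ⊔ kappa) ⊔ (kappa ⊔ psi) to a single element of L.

theta

eta ∨ kappa = theta
kappa ∨ psi = kappa
theta ∨ kappa = theta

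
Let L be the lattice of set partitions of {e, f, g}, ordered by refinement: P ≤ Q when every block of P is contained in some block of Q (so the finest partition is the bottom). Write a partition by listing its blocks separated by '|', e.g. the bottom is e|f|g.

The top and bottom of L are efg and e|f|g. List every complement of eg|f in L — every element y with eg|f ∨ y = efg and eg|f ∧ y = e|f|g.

ef|g, e|fg

Need y with eg|f ∨ y = efg and eg|f ∧ y = e|f|g.
Checking each element gives: ef|g, e|fg.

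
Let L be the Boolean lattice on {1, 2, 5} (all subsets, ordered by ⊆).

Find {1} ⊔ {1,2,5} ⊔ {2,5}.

Under ⊆, join is union: {1} ∪ {1,2,5} ∪ {2,5} = {1,2,5}.

{1,2,5}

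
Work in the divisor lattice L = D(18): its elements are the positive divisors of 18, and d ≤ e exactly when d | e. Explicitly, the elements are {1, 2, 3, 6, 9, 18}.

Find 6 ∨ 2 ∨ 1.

In the divisibility order, the join is the least common multiple: lcm(6, 2, 1) = 6.

6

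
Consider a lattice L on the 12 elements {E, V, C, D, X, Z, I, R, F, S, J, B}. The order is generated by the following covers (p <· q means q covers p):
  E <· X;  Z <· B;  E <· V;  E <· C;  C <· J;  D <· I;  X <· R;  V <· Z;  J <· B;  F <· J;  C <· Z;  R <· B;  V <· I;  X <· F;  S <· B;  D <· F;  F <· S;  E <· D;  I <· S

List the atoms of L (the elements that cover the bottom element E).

C, D, V, X

The atoms are exactly the elements that cover E: C, D, V, X.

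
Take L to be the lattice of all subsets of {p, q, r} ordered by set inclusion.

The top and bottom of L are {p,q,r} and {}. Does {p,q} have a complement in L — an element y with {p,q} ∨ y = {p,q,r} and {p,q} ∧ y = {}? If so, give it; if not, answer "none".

{r}

Need y with {p,q} ∨ y = {p,q,r} and {p,q} ∧ y = {}.
Checking each element gives: {r}.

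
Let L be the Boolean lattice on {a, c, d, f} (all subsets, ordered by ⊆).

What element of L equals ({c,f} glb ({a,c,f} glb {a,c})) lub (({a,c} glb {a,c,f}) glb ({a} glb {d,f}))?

{a,c,f} ∧ {a,c} = {a,c}
{c,f} ∧ {a,c} = {c}
{a,c} ∧ {a,c,f} = {a,c}
{a} ∧ {d,f} = ∅
{a,c} ∧ ∅ = ∅
{c} ∨ ∅ = {c}

{c}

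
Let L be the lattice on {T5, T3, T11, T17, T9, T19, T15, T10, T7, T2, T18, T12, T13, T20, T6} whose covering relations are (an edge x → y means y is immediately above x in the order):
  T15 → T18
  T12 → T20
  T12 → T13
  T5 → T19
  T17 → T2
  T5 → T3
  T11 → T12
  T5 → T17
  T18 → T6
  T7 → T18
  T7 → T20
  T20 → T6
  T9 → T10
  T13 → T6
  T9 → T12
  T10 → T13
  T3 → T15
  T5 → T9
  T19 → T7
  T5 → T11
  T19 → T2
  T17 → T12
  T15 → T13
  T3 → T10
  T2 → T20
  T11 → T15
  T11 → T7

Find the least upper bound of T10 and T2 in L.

T6

Common upper bounds of {T10, T2}: T6.
The least among these is T6.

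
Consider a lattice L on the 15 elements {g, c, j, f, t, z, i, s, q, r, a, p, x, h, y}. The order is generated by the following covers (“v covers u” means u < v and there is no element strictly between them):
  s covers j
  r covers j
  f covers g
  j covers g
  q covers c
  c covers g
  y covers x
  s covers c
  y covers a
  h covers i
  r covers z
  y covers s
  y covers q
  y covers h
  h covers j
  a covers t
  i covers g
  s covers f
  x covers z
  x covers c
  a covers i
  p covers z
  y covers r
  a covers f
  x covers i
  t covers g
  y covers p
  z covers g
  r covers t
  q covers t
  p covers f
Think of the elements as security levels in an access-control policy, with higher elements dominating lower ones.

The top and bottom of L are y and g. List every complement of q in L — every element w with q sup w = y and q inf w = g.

f, h, i, j, p, z

Need w with q ∨ w = y and q ∧ w = g.
Checking each element gives: f, h, i, j, p, z.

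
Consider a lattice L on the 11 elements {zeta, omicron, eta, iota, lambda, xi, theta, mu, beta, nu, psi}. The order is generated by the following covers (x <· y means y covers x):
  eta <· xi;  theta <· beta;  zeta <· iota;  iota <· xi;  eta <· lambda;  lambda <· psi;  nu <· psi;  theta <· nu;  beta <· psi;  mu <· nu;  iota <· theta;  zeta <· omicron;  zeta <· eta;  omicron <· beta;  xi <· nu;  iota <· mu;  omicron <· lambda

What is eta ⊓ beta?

Common lower bounds of {eta, beta}: zeta.
The greatest among these is zeta.

zeta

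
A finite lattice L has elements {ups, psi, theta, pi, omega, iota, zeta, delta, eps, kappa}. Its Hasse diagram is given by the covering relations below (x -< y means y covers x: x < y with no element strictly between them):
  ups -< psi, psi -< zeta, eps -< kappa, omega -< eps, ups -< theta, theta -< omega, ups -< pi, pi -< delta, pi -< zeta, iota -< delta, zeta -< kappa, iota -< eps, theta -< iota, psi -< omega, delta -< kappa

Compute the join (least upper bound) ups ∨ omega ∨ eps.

Common upper bounds of {ups, omega, eps}: eps, kappa.
The least among these is eps.

eps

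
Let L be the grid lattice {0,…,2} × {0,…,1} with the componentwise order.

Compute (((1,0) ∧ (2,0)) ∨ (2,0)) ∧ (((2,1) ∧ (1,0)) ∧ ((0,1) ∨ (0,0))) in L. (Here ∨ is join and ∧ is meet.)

(1,0) ∧ (2,0) = (1,0)
(1,0) ∨ (2,0) = (2,0)
(2,1) ∧ (1,0) = (1,0)
(0,1) ∨ (0,0) = (0,1)
(1,0) ∧ (0,1) = (0,0)
(2,0) ∧ (0,0) = (0,0)

(0,0)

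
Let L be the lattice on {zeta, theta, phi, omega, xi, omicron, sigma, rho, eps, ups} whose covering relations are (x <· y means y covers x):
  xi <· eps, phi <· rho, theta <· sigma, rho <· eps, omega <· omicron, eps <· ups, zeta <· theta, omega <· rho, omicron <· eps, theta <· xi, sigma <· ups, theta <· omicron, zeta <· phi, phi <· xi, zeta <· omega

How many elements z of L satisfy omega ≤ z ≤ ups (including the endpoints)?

5

The interval [omega, ups] = {eps, omega, omicron, rho, ups}, which has 5 elements.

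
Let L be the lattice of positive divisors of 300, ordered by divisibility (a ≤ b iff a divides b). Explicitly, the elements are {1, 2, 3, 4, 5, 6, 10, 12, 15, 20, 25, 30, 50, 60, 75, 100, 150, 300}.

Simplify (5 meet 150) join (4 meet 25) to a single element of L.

5 ∧ 150 = 5
4 ∧ 25 = 1
5 ∨ 1 = 5

5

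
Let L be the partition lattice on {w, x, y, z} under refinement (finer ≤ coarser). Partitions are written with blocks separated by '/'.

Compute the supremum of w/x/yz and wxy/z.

The join of w/x/yz and wxy/z merges any blocks that overlap across the partitions, giving wxyz.

wxyz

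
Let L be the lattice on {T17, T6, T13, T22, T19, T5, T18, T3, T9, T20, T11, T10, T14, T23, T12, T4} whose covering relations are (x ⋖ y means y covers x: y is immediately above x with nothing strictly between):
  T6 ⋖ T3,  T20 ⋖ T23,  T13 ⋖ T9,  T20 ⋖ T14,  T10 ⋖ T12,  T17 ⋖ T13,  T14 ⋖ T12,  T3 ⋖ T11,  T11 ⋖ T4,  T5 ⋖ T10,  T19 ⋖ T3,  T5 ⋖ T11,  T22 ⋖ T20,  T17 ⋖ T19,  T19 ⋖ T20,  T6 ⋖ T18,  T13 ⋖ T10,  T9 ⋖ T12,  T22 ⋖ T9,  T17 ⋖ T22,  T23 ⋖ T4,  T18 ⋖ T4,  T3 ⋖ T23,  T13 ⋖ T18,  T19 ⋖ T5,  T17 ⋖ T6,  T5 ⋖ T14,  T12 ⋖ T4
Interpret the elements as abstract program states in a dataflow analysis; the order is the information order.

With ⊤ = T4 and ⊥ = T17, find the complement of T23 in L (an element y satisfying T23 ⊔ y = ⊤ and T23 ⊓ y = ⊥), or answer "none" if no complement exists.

Need y with T23 ∨ y = T4 and T23 ∧ y = T17.
Checking each element gives: T13.

T13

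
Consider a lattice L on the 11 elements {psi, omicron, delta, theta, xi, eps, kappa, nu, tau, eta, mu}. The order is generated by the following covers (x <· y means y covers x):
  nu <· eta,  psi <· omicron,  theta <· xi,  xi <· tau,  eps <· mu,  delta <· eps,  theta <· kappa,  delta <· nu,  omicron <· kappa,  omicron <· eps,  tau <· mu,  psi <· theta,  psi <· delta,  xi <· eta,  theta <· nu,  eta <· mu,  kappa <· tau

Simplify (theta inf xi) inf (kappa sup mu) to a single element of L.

theta

theta ∧ xi = theta
kappa ∨ mu = mu
theta ∧ mu = theta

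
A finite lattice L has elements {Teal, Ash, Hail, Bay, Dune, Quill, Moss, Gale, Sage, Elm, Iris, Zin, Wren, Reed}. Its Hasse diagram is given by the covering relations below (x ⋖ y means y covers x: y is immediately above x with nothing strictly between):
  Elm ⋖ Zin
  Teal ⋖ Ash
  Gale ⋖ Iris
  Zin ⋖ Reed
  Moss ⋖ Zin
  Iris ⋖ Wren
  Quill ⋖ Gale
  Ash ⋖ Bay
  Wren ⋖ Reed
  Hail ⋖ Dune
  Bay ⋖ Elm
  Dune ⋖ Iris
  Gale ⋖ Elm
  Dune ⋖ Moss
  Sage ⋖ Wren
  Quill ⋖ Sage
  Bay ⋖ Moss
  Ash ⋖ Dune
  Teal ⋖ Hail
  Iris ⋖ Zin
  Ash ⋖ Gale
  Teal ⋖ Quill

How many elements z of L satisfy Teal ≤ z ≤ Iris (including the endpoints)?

The interval [Teal, Iris] = {Ash, Dune, Gale, Hail, Iris, Quill, Teal}, which has 7 elements.

7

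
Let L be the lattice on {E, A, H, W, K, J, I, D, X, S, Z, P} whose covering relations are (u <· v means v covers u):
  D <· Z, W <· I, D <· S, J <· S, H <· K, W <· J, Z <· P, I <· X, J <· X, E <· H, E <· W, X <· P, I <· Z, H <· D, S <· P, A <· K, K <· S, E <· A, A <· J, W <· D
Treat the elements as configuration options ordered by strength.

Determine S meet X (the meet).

J

Common lower bounds of {S, X}: A, E, J, W.
The greatest among these is J.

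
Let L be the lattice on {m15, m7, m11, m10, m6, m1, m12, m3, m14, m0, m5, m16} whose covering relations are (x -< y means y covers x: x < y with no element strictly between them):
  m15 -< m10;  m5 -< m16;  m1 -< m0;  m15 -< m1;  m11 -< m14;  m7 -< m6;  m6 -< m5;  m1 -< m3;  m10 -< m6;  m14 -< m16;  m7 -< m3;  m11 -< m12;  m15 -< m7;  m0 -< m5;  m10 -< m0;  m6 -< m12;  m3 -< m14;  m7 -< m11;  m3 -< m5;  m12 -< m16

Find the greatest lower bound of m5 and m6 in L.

m6

Common lower bounds of {m5, m6}: m10, m15, m6, m7.
The greatest among these is m6.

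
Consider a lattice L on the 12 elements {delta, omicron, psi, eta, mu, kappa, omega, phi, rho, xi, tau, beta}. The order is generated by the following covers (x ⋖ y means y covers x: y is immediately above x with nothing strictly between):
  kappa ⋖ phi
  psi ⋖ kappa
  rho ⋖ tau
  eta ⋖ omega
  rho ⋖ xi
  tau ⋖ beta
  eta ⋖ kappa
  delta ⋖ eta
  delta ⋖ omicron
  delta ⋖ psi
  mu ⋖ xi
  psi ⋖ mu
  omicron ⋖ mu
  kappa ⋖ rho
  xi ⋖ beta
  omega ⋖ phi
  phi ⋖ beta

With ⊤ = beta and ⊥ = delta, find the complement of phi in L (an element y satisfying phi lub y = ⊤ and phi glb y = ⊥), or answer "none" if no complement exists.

Need y with phi ∨ y = beta and phi ∧ y = delta.
Checking each element gives: omicron.

omicron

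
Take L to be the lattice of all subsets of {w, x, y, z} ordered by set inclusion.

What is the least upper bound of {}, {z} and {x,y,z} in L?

{x,y,z}

Under ⊆, join is union: {} ∪ {z} ∪ {x,y,z} = {x,y,z}.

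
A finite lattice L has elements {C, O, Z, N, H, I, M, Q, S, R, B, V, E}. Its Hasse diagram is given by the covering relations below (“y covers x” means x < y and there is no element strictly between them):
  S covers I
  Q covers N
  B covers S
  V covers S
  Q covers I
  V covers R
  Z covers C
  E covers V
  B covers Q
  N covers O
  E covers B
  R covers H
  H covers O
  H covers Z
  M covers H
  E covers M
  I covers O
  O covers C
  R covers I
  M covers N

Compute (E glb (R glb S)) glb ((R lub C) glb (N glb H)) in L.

R ∧ S = I
E ∧ I = I
R ∨ C = R
N ∧ H = O
R ∧ O = O
I ∧ O = O

O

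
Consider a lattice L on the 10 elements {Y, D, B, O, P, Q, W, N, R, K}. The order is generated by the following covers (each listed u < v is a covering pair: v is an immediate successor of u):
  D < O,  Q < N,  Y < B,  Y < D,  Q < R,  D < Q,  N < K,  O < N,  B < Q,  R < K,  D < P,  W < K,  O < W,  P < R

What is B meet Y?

Y

Common lower bounds of {B, Y}: Y.
The greatest among these is Y.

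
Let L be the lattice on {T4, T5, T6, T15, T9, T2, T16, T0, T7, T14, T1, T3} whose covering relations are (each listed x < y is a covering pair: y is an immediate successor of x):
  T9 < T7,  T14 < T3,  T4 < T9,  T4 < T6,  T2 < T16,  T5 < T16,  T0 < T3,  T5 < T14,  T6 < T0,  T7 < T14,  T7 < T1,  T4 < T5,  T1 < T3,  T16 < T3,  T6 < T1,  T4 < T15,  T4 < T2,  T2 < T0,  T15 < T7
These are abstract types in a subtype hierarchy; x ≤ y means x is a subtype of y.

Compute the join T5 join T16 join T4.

T16

Common upper bounds of {T5, T16, T4}: T16, T3.
The least among these is T16.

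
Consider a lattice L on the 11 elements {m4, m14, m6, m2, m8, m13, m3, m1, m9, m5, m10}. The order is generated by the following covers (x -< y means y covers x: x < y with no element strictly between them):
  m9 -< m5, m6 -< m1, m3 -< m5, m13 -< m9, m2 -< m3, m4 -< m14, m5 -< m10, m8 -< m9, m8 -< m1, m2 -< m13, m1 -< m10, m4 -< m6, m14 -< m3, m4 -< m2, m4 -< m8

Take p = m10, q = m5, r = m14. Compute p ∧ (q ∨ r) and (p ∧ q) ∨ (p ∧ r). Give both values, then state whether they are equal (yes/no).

m5; m5; yes

q ∨ r = m5, so p ∧ (q ∨ r) = m10 ∧ m5 = m5.
p ∧ q = m5 and p ∧ r = m14, so (p ∧ q) ∨ (p ∧ r) = m5 ∨ m14 = m5.
Equal: yes.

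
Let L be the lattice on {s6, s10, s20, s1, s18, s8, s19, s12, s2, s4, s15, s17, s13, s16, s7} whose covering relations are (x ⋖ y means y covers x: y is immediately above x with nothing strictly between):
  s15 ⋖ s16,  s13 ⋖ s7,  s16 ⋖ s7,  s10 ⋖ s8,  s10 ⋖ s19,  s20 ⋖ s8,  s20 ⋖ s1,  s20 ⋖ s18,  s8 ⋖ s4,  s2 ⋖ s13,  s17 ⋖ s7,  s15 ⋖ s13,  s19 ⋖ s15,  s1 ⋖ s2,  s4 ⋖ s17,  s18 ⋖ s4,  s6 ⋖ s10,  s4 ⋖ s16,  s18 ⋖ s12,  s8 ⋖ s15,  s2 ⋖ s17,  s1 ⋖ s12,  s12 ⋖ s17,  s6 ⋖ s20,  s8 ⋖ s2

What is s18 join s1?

s12

Common upper bounds of {s18, s1}: s12, s17, s7.
The least among these is s12.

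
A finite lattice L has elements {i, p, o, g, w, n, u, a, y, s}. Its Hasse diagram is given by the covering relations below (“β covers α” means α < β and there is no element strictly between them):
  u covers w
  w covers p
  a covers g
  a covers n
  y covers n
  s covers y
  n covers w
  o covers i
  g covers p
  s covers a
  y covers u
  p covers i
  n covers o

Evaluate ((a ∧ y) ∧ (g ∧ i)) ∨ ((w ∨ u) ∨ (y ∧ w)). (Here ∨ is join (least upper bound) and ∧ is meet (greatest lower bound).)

a ∧ y = n
g ∧ i = i
n ∧ i = i
w ∨ u = u
y ∧ w = w
u ∨ w = u
i ∨ u = u

u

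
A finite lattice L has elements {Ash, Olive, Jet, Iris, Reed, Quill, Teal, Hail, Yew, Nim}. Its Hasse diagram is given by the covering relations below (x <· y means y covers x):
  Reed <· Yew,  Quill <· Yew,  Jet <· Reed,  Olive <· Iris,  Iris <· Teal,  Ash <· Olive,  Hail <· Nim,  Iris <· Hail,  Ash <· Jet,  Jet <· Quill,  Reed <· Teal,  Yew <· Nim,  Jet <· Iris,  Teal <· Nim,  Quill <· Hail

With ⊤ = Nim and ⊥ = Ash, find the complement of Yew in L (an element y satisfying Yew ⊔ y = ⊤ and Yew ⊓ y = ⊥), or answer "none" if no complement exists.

Olive

Need y with Yew ∨ y = Nim and Yew ∧ y = Ash.
Checking each element gives: Olive.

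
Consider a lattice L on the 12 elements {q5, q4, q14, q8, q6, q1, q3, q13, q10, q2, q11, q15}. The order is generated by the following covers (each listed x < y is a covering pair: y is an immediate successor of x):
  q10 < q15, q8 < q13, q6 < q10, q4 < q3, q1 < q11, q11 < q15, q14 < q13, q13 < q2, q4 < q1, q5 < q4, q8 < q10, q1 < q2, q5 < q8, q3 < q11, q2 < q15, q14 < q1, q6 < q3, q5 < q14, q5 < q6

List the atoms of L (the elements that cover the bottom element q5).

The atoms are exactly the elements that cover q5: q14, q4, q6, q8.

q14, q4, q6, q8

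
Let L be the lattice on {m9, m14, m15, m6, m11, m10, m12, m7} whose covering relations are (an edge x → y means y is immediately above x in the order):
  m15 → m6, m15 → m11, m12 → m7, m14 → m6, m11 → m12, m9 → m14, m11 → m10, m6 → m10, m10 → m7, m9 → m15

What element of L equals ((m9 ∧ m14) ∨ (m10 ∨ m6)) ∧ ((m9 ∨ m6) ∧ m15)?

m15

m9 ∧ m14 = m9
m10 ∨ m6 = m10
m9 ∨ m10 = m10
m9 ∨ m6 = m6
m6 ∧ m15 = m15
m10 ∧ m15 = m15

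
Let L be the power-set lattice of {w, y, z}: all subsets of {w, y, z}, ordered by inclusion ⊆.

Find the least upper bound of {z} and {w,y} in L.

Under ⊆, join is union: {z} ∪ {w,y} = {w,y,z}.

{w,y,z}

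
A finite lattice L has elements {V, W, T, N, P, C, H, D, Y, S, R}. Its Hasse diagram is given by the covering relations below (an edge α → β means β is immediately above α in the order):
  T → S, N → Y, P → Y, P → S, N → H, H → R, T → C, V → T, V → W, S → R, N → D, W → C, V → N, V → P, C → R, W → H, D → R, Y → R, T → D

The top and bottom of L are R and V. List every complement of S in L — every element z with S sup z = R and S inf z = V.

Need z with S ∨ z = R and S ∧ z = V.
Checking each element gives: H, N, W.

H, N, W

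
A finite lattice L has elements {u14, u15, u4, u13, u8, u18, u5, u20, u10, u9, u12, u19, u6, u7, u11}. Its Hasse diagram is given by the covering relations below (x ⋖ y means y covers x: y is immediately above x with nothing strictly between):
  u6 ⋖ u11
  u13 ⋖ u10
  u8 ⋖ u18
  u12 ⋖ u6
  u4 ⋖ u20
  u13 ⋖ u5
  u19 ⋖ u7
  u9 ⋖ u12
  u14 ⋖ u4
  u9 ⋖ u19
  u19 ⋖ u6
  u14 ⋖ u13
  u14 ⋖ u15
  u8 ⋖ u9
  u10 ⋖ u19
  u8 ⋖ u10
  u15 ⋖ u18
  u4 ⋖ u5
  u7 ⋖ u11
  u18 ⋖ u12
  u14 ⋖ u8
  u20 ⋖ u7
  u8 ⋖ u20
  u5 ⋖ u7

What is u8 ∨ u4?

Common upper bounds of {u8, u4}: u11, u20, u7.
The least among these is u20.

u20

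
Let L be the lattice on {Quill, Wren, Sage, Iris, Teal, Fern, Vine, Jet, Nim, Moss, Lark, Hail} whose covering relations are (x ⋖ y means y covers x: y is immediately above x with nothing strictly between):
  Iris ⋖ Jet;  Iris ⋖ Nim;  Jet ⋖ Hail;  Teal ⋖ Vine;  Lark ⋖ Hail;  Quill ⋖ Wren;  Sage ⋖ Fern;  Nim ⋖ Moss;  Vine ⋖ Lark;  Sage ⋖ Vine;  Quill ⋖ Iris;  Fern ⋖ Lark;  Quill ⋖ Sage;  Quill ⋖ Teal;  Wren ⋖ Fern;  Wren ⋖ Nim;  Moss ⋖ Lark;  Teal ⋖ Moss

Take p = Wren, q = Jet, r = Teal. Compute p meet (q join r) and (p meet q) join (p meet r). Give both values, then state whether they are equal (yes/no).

q join r = Hail, so p meet (q join r) = Wren meet Hail = Wren.
p meet q = Quill and p meet r = Quill, so (p meet q) join (p meet r) = Quill join Quill = Quill.
Equal: no.

Wren; Quill; no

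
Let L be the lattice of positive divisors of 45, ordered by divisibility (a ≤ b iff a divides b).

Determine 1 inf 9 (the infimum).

1

Common lower bounds of {1, 9}: 1.
The greatest among these is 1.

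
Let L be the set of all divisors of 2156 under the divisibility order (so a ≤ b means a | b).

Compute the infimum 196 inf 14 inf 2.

Common lower bounds of {196, 14, 2}: 1, 2.
The greatest among these is 2.

2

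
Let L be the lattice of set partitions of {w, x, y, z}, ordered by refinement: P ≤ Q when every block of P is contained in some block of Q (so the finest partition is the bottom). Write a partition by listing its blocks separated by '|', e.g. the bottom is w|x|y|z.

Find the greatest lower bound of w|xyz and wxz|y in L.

w|xz|y

The meet (common refinement) of w|xyz and wxz|y intersects blocks pairwise, giving w|xz|y.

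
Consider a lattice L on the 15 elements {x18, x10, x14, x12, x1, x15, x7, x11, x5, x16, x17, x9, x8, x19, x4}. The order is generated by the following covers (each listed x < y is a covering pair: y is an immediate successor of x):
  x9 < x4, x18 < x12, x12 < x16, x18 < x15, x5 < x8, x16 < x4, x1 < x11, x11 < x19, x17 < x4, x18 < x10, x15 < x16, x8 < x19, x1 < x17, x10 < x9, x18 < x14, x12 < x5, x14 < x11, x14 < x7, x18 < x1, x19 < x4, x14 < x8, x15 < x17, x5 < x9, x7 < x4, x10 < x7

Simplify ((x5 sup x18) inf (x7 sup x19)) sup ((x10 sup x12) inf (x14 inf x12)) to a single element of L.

x5 ∨ x18 = x5
x7 ∨ x19 = x4
x5 ∧ x4 = x5
x10 ∨ x12 = x9
x14 ∧ x12 = x18
x9 ∧ x18 = x18
x5 ∨ x18 = x5

x5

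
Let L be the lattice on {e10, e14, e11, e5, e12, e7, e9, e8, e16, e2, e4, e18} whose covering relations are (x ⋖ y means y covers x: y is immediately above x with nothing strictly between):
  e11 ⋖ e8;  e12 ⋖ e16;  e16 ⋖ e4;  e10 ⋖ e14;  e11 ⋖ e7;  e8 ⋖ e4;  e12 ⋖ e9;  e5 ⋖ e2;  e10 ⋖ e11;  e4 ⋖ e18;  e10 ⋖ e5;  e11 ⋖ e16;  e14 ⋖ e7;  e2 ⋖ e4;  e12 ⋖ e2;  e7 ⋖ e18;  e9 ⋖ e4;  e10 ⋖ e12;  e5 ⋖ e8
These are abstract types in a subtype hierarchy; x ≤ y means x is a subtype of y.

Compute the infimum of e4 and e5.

Common lower bounds of {e4, e5}: e10, e5.
The greatest among these is e5.

e5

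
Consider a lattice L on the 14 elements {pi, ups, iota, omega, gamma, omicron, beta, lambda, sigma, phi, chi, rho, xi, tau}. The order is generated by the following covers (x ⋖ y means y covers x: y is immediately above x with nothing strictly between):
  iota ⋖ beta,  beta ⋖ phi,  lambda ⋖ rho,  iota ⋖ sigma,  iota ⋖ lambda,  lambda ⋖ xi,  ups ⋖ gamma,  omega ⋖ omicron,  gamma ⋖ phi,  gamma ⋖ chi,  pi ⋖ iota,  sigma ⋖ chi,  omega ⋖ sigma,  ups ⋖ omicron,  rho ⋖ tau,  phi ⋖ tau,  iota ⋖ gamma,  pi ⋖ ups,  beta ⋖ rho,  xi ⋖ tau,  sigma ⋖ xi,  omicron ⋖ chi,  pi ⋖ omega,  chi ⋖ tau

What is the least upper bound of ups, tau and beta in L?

Common upper bounds of {ups, tau, beta}: tau.
The least among these is tau.

tau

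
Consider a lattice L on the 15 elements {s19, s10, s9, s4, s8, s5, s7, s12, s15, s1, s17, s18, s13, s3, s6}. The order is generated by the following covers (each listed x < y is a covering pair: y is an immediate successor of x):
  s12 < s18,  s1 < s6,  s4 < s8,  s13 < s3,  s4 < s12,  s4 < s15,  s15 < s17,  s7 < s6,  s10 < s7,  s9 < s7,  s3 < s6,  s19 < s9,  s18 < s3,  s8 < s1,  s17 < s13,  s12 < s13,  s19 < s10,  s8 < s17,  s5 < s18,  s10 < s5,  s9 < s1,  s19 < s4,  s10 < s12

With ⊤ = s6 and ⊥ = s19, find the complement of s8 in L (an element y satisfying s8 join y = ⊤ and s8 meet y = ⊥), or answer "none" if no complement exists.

Need y with s8 ∨ y = s6 and s8 ∧ y = s19.
Checking each element gives: s7.

s7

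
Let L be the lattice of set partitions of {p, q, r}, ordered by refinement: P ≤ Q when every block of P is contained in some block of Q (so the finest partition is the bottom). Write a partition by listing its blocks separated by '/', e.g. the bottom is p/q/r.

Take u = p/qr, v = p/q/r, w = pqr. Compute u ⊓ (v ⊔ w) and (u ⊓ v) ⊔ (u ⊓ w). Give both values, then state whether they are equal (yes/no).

v ⊔ w = pqr, so u ⊓ (v ⊔ w) = p/qr ⊓ pqr = p/qr.
u ⊓ v = p/q/r and u ⊓ w = p/qr, so (u ⊓ v) ⊔ (u ⊓ w) = p/q/r ⊔ p/qr = p/qr.
Equal: yes.

p/qr; p/qr; yes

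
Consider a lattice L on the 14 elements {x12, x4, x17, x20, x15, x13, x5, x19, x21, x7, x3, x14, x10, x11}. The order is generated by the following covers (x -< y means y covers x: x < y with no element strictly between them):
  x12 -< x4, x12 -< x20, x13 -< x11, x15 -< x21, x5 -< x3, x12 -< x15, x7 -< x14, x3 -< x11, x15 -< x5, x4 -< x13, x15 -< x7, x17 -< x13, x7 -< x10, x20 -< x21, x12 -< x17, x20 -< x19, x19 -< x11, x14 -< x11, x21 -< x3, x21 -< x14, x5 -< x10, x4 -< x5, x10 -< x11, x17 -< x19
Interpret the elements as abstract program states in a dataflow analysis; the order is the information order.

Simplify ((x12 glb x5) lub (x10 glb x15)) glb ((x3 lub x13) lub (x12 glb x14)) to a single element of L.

x15

x12 ∧ x5 = x12
x10 ∧ x15 = x15
x12 ∨ x15 = x15
x3 ∨ x13 = x11
x12 ∧ x14 = x12
x11 ∨ x12 = x11
x15 ∧ x11 = x15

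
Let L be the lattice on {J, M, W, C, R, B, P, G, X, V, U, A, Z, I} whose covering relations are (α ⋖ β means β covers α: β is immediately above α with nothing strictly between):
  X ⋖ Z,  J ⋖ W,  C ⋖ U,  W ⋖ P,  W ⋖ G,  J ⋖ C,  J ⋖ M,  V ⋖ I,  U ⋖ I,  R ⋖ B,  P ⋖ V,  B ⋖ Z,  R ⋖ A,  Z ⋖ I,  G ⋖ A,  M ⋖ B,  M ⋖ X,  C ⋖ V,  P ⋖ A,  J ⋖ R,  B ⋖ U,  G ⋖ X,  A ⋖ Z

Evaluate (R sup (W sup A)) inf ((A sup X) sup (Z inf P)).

W ∨ A = A
R ∨ A = A
A ∨ X = Z
Z ∧ P = P
Z ∨ P = Z
A ∧ Z = A

A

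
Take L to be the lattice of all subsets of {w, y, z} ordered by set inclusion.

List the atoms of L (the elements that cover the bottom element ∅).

{w}, {y}, {z}

The atoms are exactly the elements that cover ∅: {w}, {y}, {z}.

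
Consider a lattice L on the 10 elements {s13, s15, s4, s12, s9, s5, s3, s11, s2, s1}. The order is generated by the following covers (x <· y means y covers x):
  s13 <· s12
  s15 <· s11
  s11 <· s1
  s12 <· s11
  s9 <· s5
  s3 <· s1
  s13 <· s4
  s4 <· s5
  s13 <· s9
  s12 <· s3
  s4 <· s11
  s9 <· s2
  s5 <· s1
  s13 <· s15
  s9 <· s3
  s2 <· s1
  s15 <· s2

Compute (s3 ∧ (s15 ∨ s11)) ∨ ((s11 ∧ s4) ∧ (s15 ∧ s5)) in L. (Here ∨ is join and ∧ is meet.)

s12

s15 ∨ s11 = s11
s3 ∧ s11 = s12
s11 ∧ s4 = s4
s15 ∧ s5 = s13
s4 ∧ s13 = s13
s12 ∨ s13 = s12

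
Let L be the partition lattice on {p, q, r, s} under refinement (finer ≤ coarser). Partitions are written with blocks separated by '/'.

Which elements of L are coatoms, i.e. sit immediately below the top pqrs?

p/qrs, pq/rs, pqr/s, pqs/r, pr/qs, prs/q, ps/qr

The coatoms are exactly the elements covered by pqrs: p/qrs, pq/rs, pqr/s, pqs/r, pr/qs, prs/q, ps/qr.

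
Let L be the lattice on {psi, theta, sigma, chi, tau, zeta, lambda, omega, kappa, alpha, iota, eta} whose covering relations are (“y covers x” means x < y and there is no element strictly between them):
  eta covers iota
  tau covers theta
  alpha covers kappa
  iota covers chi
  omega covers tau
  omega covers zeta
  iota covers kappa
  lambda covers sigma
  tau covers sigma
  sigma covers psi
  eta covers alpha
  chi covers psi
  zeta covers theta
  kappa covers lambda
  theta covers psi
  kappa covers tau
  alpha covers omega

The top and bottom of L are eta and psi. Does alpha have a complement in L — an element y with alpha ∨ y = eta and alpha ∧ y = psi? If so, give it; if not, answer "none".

Need y with alpha ∨ y = eta and alpha ∧ y = psi.
Checking each element gives: chi.

chi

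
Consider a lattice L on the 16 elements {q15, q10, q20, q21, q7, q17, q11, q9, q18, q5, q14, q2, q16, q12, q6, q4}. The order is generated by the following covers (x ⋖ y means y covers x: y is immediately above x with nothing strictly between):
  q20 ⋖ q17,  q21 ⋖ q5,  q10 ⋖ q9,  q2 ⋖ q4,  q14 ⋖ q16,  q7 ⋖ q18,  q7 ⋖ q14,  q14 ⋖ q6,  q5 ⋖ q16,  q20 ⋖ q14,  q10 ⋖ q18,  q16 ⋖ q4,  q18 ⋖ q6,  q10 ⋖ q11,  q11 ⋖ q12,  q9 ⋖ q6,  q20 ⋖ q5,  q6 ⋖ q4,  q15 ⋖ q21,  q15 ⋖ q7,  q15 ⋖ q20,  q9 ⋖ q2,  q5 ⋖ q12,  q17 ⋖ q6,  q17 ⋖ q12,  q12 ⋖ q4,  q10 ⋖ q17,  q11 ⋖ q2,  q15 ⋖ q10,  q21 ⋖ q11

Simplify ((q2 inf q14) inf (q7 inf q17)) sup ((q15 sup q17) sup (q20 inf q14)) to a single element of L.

q2 ∧ q14 = q15
q7 ∧ q17 = q15
q15 ∧ q15 = q15
q15 ∨ q17 = q17
q20 ∧ q14 = q20
q17 ∨ q20 = q17
q15 ∨ q17 = q17

q17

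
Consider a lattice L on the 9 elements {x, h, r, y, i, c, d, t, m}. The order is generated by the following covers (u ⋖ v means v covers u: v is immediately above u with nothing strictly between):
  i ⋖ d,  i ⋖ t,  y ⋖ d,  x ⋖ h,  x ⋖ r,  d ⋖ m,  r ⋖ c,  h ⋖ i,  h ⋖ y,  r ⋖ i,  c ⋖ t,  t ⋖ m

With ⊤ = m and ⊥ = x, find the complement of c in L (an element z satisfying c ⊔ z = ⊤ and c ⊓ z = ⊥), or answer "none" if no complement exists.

Need z with c ∨ z = m and c ∧ z = x.
Checking each element gives: y.

y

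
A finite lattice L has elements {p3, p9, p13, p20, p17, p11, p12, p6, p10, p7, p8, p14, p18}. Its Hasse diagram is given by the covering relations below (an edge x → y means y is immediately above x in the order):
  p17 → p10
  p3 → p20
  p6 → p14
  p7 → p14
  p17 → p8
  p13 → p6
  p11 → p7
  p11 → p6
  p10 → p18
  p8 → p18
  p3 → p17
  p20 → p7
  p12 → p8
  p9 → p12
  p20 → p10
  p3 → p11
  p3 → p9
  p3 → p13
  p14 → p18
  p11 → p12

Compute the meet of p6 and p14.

p6

Common lower bounds of {p6, p14}: p11, p13, p3, p6.
The greatest among these is p6.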